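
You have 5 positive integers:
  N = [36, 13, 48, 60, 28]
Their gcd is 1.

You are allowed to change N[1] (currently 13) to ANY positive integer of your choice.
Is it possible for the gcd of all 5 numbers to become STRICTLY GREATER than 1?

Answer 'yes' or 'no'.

Current gcd = 1
gcd of all OTHER numbers (without N[1]=13): gcd([36, 48, 60, 28]) = 4
The new gcd after any change is gcd(4, new_value).
This can be at most 4.
Since 4 > old gcd 1, the gcd CAN increase (e.g., set N[1] = 4).

Answer: yes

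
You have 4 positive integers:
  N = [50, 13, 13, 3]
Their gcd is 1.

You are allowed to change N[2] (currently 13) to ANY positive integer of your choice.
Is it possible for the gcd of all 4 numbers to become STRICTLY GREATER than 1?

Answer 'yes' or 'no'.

Current gcd = 1
gcd of all OTHER numbers (without N[2]=13): gcd([50, 13, 3]) = 1
The new gcd after any change is gcd(1, new_value).
This can be at most 1.
Since 1 = old gcd 1, the gcd can only stay the same or decrease.

Answer: no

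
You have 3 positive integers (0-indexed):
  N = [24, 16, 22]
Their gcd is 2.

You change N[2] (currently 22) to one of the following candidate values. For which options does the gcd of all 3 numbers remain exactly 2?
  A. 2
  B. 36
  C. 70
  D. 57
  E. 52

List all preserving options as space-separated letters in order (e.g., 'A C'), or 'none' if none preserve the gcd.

Old gcd = 2; gcd of others (without N[2]) = 8
New gcd for candidate v: gcd(8, v). Preserves old gcd iff gcd(8, v) = 2.
  Option A: v=2, gcd(8,2)=2 -> preserves
  Option B: v=36, gcd(8,36)=4 -> changes
  Option C: v=70, gcd(8,70)=2 -> preserves
  Option D: v=57, gcd(8,57)=1 -> changes
  Option E: v=52, gcd(8,52)=4 -> changes

Answer: A C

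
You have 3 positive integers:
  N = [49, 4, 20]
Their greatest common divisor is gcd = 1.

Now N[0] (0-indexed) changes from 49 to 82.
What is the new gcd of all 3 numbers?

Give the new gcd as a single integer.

Answer: 2

Derivation:
Numbers: [49, 4, 20], gcd = 1
Change: index 0, 49 -> 82
gcd of the OTHER numbers (without index 0): gcd([4, 20]) = 4
New gcd = gcd(g_others, new_val) = gcd(4, 82) = 2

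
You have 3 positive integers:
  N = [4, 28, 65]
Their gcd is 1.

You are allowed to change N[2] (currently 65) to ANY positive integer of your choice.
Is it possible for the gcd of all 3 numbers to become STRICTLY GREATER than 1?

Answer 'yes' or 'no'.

Answer: yes

Derivation:
Current gcd = 1
gcd of all OTHER numbers (without N[2]=65): gcd([4, 28]) = 4
The new gcd after any change is gcd(4, new_value).
This can be at most 4.
Since 4 > old gcd 1, the gcd CAN increase (e.g., set N[2] = 4).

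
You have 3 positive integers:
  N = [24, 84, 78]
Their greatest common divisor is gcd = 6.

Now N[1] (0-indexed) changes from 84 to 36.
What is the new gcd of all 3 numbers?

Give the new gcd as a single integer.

Answer: 6

Derivation:
Numbers: [24, 84, 78], gcd = 6
Change: index 1, 84 -> 36
gcd of the OTHER numbers (without index 1): gcd([24, 78]) = 6
New gcd = gcd(g_others, new_val) = gcd(6, 36) = 6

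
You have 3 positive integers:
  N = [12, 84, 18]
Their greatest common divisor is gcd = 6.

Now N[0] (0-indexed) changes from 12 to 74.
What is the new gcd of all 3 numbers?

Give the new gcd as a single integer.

Numbers: [12, 84, 18], gcd = 6
Change: index 0, 12 -> 74
gcd of the OTHER numbers (without index 0): gcd([84, 18]) = 6
New gcd = gcd(g_others, new_val) = gcd(6, 74) = 2

Answer: 2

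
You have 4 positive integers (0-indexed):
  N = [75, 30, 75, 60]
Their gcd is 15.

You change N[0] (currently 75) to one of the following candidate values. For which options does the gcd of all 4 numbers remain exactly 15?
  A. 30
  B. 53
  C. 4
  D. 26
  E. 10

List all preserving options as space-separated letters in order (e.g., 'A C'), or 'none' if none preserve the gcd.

Answer: A

Derivation:
Old gcd = 15; gcd of others (without N[0]) = 15
New gcd for candidate v: gcd(15, v). Preserves old gcd iff gcd(15, v) = 15.
  Option A: v=30, gcd(15,30)=15 -> preserves
  Option B: v=53, gcd(15,53)=1 -> changes
  Option C: v=4, gcd(15,4)=1 -> changes
  Option D: v=26, gcd(15,26)=1 -> changes
  Option E: v=10, gcd(15,10)=5 -> changes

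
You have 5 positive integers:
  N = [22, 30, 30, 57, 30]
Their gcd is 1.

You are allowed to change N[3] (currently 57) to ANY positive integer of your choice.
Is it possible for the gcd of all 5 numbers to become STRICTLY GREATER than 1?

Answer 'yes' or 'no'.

Current gcd = 1
gcd of all OTHER numbers (without N[3]=57): gcd([22, 30, 30, 30]) = 2
The new gcd after any change is gcd(2, new_value).
This can be at most 2.
Since 2 > old gcd 1, the gcd CAN increase (e.g., set N[3] = 2).

Answer: yes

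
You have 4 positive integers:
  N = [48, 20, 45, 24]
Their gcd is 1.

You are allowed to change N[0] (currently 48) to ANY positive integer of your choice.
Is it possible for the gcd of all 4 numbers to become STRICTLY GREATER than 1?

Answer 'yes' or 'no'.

Answer: no

Derivation:
Current gcd = 1
gcd of all OTHER numbers (without N[0]=48): gcd([20, 45, 24]) = 1
The new gcd after any change is gcd(1, new_value).
This can be at most 1.
Since 1 = old gcd 1, the gcd can only stay the same or decrease.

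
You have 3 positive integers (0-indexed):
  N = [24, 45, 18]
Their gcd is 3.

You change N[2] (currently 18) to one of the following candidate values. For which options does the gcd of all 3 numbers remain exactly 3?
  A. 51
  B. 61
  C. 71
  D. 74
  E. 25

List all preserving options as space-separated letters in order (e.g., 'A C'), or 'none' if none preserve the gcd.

Old gcd = 3; gcd of others (without N[2]) = 3
New gcd for candidate v: gcd(3, v). Preserves old gcd iff gcd(3, v) = 3.
  Option A: v=51, gcd(3,51)=3 -> preserves
  Option B: v=61, gcd(3,61)=1 -> changes
  Option C: v=71, gcd(3,71)=1 -> changes
  Option D: v=74, gcd(3,74)=1 -> changes
  Option E: v=25, gcd(3,25)=1 -> changes

Answer: A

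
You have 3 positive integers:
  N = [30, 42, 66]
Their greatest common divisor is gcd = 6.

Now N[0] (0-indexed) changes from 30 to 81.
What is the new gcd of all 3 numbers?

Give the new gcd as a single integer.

Numbers: [30, 42, 66], gcd = 6
Change: index 0, 30 -> 81
gcd of the OTHER numbers (without index 0): gcd([42, 66]) = 6
New gcd = gcd(g_others, new_val) = gcd(6, 81) = 3

Answer: 3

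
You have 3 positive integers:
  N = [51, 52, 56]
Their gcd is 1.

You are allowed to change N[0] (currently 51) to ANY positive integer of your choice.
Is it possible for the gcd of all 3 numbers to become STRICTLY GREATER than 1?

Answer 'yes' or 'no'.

Answer: yes

Derivation:
Current gcd = 1
gcd of all OTHER numbers (without N[0]=51): gcd([52, 56]) = 4
The new gcd after any change is gcd(4, new_value).
This can be at most 4.
Since 4 > old gcd 1, the gcd CAN increase (e.g., set N[0] = 4).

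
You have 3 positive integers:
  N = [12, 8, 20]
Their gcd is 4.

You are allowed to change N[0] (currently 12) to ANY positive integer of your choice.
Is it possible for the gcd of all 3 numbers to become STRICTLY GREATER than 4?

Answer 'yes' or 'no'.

Answer: no

Derivation:
Current gcd = 4
gcd of all OTHER numbers (without N[0]=12): gcd([8, 20]) = 4
The new gcd after any change is gcd(4, new_value).
This can be at most 4.
Since 4 = old gcd 4, the gcd can only stay the same or decrease.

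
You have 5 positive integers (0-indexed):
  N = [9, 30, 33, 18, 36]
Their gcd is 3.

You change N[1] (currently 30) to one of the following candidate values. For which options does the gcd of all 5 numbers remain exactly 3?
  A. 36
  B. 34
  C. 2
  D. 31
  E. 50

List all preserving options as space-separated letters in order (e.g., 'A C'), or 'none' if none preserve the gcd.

Answer: A

Derivation:
Old gcd = 3; gcd of others (without N[1]) = 3
New gcd for candidate v: gcd(3, v). Preserves old gcd iff gcd(3, v) = 3.
  Option A: v=36, gcd(3,36)=3 -> preserves
  Option B: v=34, gcd(3,34)=1 -> changes
  Option C: v=2, gcd(3,2)=1 -> changes
  Option D: v=31, gcd(3,31)=1 -> changes
  Option E: v=50, gcd(3,50)=1 -> changes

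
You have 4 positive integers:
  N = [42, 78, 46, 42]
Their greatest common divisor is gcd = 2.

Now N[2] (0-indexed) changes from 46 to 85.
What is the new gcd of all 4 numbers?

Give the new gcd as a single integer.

Answer: 1

Derivation:
Numbers: [42, 78, 46, 42], gcd = 2
Change: index 2, 46 -> 85
gcd of the OTHER numbers (without index 2): gcd([42, 78, 42]) = 6
New gcd = gcd(g_others, new_val) = gcd(6, 85) = 1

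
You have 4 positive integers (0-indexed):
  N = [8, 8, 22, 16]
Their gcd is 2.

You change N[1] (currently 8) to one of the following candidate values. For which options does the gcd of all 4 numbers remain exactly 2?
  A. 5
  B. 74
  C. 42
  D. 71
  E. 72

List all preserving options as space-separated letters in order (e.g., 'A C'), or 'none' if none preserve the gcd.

Old gcd = 2; gcd of others (without N[1]) = 2
New gcd for candidate v: gcd(2, v). Preserves old gcd iff gcd(2, v) = 2.
  Option A: v=5, gcd(2,5)=1 -> changes
  Option B: v=74, gcd(2,74)=2 -> preserves
  Option C: v=42, gcd(2,42)=2 -> preserves
  Option D: v=71, gcd(2,71)=1 -> changes
  Option E: v=72, gcd(2,72)=2 -> preserves

Answer: B C E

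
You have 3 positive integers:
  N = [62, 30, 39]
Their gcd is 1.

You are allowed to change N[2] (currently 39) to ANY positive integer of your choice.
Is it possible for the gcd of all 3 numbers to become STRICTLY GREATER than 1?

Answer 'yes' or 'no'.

Current gcd = 1
gcd of all OTHER numbers (without N[2]=39): gcd([62, 30]) = 2
The new gcd after any change is gcd(2, new_value).
This can be at most 2.
Since 2 > old gcd 1, the gcd CAN increase (e.g., set N[2] = 2).

Answer: yes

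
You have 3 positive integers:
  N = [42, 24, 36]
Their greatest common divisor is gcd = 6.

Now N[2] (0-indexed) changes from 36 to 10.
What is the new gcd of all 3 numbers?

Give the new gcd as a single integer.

Numbers: [42, 24, 36], gcd = 6
Change: index 2, 36 -> 10
gcd of the OTHER numbers (without index 2): gcd([42, 24]) = 6
New gcd = gcd(g_others, new_val) = gcd(6, 10) = 2

Answer: 2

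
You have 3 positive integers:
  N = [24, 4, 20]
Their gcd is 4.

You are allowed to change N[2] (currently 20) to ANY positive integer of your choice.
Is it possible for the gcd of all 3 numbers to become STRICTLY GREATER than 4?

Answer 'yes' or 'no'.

Answer: no

Derivation:
Current gcd = 4
gcd of all OTHER numbers (without N[2]=20): gcd([24, 4]) = 4
The new gcd after any change is gcd(4, new_value).
This can be at most 4.
Since 4 = old gcd 4, the gcd can only stay the same or decrease.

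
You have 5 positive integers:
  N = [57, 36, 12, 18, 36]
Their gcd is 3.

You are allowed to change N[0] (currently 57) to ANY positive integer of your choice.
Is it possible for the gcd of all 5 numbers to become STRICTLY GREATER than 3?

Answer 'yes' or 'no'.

Current gcd = 3
gcd of all OTHER numbers (without N[0]=57): gcd([36, 12, 18, 36]) = 6
The new gcd after any change is gcd(6, new_value).
This can be at most 6.
Since 6 > old gcd 3, the gcd CAN increase (e.g., set N[0] = 6).

Answer: yes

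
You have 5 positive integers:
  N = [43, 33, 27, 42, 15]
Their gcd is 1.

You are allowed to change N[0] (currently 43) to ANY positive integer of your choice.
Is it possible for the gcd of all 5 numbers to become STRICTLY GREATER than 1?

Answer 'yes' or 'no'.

Answer: yes

Derivation:
Current gcd = 1
gcd of all OTHER numbers (without N[0]=43): gcd([33, 27, 42, 15]) = 3
The new gcd after any change is gcd(3, new_value).
This can be at most 3.
Since 3 > old gcd 1, the gcd CAN increase (e.g., set N[0] = 3).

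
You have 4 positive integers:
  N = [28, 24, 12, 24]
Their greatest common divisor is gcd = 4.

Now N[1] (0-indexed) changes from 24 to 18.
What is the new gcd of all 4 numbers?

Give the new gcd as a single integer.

Numbers: [28, 24, 12, 24], gcd = 4
Change: index 1, 24 -> 18
gcd of the OTHER numbers (without index 1): gcd([28, 12, 24]) = 4
New gcd = gcd(g_others, new_val) = gcd(4, 18) = 2

Answer: 2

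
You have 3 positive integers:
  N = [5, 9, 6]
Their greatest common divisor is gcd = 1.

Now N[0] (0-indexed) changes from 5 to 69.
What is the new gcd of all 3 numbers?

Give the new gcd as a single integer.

Numbers: [5, 9, 6], gcd = 1
Change: index 0, 5 -> 69
gcd of the OTHER numbers (without index 0): gcd([9, 6]) = 3
New gcd = gcd(g_others, new_val) = gcd(3, 69) = 3

Answer: 3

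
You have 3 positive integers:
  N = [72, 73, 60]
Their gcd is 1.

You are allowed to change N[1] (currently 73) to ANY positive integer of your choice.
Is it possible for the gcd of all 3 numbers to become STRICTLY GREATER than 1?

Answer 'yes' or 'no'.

Answer: yes

Derivation:
Current gcd = 1
gcd of all OTHER numbers (without N[1]=73): gcd([72, 60]) = 12
The new gcd after any change is gcd(12, new_value).
This can be at most 12.
Since 12 > old gcd 1, the gcd CAN increase (e.g., set N[1] = 12).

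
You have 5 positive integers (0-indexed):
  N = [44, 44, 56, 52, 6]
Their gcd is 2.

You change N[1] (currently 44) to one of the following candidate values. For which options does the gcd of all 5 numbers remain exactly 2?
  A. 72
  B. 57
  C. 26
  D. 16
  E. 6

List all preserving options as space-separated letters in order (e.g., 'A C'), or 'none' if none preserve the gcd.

Old gcd = 2; gcd of others (without N[1]) = 2
New gcd for candidate v: gcd(2, v). Preserves old gcd iff gcd(2, v) = 2.
  Option A: v=72, gcd(2,72)=2 -> preserves
  Option B: v=57, gcd(2,57)=1 -> changes
  Option C: v=26, gcd(2,26)=2 -> preserves
  Option D: v=16, gcd(2,16)=2 -> preserves
  Option E: v=6, gcd(2,6)=2 -> preserves

Answer: A C D E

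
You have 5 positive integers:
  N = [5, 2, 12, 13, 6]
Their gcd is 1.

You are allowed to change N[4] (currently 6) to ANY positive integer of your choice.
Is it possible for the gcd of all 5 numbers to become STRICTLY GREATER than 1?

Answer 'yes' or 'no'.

Answer: no

Derivation:
Current gcd = 1
gcd of all OTHER numbers (without N[4]=6): gcd([5, 2, 12, 13]) = 1
The new gcd after any change is gcd(1, new_value).
This can be at most 1.
Since 1 = old gcd 1, the gcd can only stay the same or decrease.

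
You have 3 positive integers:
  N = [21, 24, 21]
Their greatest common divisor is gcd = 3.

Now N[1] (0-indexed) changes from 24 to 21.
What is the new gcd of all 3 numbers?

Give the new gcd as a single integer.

Answer: 21

Derivation:
Numbers: [21, 24, 21], gcd = 3
Change: index 1, 24 -> 21
gcd of the OTHER numbers (without index 1): gcd([21, 21]) = 21
New gcd = gcd(g_others, new_val) = gcd(21, 21) = 21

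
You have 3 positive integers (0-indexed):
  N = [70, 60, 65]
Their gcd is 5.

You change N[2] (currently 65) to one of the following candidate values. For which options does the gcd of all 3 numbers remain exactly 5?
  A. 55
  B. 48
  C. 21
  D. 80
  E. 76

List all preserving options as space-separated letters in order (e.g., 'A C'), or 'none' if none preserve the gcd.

Answer: A

Derivation:
Old gcd = 5; gcd of others (without N[2]) = 10
New gcd for candidate v: gcd(10, v). Preserves old gcd iff gcd(10, v) = 5.
  Option A: v=55, gcd(10,55)=5 -> preserves
  Option B: v=48, gcd(10,48)=2 -> changes
  Option C: v=21, gcd(10,21)=1 -> changes
  Option D: v=80, gcd(10,80)=10 -> changes
  Option E: v=76, gcd(10,76)=2 -> changes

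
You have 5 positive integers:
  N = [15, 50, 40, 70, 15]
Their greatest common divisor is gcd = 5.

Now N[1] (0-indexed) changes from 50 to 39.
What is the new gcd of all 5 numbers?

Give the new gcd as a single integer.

Answer: 1

Derivation:
Numbers: [15, 50, 40, 70, 15], gcd = 5
Change: index 1, 50 -> 39
gcd of the OTHER numbers (without index 1): gcd([15, 40, 70, 15]) = 5
New gcd = gcd(g_others, new_val) = gcd(5, 39) = 1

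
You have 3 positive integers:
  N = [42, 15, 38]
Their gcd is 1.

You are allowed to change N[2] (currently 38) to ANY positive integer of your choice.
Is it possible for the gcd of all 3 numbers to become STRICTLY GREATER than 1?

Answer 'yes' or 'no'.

Answer: yes

Derivation:
Current gcd = 1
gcd of all OTHER numbers (without N[2]=38): gcd([42, 15]) = 3
The new gcd after any change is gcd(3, new_value).
This can be at most 3.
Since 3 > old gcd 1, the gcd CAN increase (e.g., set N[2] = 3).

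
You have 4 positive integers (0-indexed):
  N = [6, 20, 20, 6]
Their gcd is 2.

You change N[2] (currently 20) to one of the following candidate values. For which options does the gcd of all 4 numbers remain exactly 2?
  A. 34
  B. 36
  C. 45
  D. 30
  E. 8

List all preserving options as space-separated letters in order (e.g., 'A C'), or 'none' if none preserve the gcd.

Old gcd = 2; gcd of others (without N[2]) = 2
New gcd for candidate v: gcd(2, v). Preserves old gcd iff gcd(2, v) = 2.
  Option A: v=34, gcd(2,34)=2 -> preserves
  Option B: v=36, gcd(2,36)=2 -> preserves
  Option C: v=45, gcd(2,45)=1 -> changes
  Option D: v=30, gcd(2,30)=2 -> preserves
  Option E: v=8, gcd(2,8)=2 -> preserves

Answer: A B D E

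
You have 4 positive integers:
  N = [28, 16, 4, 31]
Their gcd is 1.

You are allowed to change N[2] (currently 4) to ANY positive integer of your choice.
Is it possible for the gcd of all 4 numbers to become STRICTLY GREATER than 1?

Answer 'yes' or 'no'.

Answer: no

Derivation:
Current gcd = 1
gcd of all OTHER numbers (without N[2]=4): gcd([28, 16, 31]) = 1
The new gcd after any change is gcd(1, new_value).
This can be at most 1.
Since 1 = old gcd 1, the gcd can only stay the same or decrease.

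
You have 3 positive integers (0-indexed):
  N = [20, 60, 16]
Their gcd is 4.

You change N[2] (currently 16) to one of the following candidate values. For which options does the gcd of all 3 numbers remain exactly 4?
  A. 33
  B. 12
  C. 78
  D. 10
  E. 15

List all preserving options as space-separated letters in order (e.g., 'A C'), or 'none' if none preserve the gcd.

Old gcd = 4; gcd of others (without N[2]) = 20
New gcd for candidate v: gcd(20, v). Preserves old gcd iff gcd(20, v) = 4.
  Option A: v=33, gcd(20,33)=1 -> changes
  Option B: v=12, gcd(20,12)=4 -> preserves
  Option C: v=78, gcd(20,78)=2 -> changes
  Option D: v=10, gcd(20,10)=10 -> changes
  Option E: v=15, gcd(20,15)=5 -> changes

Answer: B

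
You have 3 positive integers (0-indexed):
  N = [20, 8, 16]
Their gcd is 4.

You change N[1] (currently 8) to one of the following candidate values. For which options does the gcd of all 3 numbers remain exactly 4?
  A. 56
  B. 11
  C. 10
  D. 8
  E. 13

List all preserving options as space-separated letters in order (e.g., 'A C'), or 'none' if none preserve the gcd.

Old gcd = 4; gcd of others (without N[1]) = 4
New gcd for candidate v: gcd(4, v). Preserves old gcd iff gcd(4, v) = 4.
  Option A: v=56, gcd(4,56)=4 -> preserves
  Option B: v=11, gcd(4,11)=1 -> changes
  Option C: v=10, gcd(4,10)=2 -> changes
  Option D: v=8, gcd(4,8)=4 -> preserves
  Option E: v=13, gcd(4,13)=1 -> changes

Answer: A D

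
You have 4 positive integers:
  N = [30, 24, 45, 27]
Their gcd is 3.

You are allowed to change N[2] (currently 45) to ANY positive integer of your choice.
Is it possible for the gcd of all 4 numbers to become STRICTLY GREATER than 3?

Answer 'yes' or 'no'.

Current gcd = 3
gcd of all OTHER numbers (without N[2]=45): gcd([30, 24, 27]) = 3
The new gcd after any change is gcd(3, new_value).
This can be at most 3.
Since 3 = old gcd 3, the gcd can only stay the same or decrease.

Answer: no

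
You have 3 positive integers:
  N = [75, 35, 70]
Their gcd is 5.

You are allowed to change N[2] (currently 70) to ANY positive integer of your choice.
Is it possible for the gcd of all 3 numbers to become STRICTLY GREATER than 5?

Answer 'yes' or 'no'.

Current gcd = 5
gcd of all OTHER numbers (without N[2]=70): gcd([75, 35]) = 5
The new gcd after any change is gcd(5, new_value).
This can be at most 5.
Since 5 = old gcd 5, the gcd can only stay the same or decrease.

Answer: no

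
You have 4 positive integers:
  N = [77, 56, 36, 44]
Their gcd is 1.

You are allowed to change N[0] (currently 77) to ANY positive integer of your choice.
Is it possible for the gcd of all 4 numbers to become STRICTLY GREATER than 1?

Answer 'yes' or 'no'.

Answer: yes

Derivation:
Current gcd = 1
gcd of all OTHER numbers (without N[0]=77): gcd([56, 36, 44]) = 4
The new gcd after any change is gcd(4, new_value).
This can be at most 4.
Since 4 > old gcd 1, the gcd CAN increase (e.g., set N[0] = 4).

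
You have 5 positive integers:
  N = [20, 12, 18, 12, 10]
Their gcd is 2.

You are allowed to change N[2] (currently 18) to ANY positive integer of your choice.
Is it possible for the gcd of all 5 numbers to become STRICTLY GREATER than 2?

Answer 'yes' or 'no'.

Answer: no

Derivation:
Current gcd = 2
gcd of all OTHER numbers (without N[2]=18): gcd([20, 12, 12, 10]) = 2
The new gcd after any change is gcd(2, new_value).
This can be at most 2.
Since 2 = old gcd 2, the gcd can only stay the same or decrease.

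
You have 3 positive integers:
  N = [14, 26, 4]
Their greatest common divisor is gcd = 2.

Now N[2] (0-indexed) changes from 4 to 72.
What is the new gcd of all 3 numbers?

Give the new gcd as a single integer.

Answer: 2

Derivation:
Numbers: [14, 26, 4], gcd = 2
Change: index 2, 4 -> 72
gcd of the OTHER numbers (without index 2): gcd([14, 26]) = 2
New gcd = gcd(g_others, new_val) = gcd(2, 72) = 2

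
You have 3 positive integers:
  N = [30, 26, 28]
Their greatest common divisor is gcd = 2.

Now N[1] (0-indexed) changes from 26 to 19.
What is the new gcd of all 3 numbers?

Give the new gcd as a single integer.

Answer: 1

Derivation:
Numbers: [30, 26, 28], gcd = 2
Change: index 1, 26 -> 19
gcd of the OTHER numbers (without index 1): gcd([30, 28]) = 2
New gcd = gcd(g_others, new_val) = gcd(2, 19) = 1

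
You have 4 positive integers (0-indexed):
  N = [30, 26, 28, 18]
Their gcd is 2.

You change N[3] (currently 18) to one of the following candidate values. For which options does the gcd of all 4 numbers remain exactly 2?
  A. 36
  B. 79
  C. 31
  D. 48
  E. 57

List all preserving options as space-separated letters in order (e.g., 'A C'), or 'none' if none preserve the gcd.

Answer: A D

Derivation:
Old gcd = 2; gcd of others (without N[3]) = 2
New gcd for candidate v: gcd(2, v). Preserves old gcd iff gcd(2, v) = 2.
  Option A: v=36, gcd(2,36)=2 -> preserves
  Option B: v=79, gcd(2,79)=1 -> changes
  Option C: v=31, gcd(2,31)=1 -> changes
  Option D: v=48, gcd(2,48)=2 -> preserves
  Option E: v=57, gcd(2,57)=1 -> changes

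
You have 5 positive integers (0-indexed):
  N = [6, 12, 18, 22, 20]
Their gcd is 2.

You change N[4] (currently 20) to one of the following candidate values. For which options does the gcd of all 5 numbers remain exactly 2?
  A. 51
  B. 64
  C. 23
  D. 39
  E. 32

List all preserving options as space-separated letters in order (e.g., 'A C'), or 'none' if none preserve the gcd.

Answer: B E

Derivation:
Old gcd = 2; gcd of others (without N[4]) = 2
New gcd for candidate v: gcd(2, v). Preserves old gcd iff gcd(2, v) = 2.
  Option A: v=51, gcd(2,51)=1 -> changes
  Option B: v=64, gcd(2,64)=2 -> preserves
  Option C: v=23, gcd(2,23)=1 -> changes
  Option D: v=39, gcd(2,39)=1 -> changes
  Option E: v=32, gcd(2,32)=2 -> preserves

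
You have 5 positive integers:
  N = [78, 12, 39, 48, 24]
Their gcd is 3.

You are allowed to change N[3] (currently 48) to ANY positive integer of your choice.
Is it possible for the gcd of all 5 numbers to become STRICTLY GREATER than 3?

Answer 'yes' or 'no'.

Current gcd = 3
gcd of all OTHER numbers (without N[3]=48): gcd([78, 12, 39, 24]) = 3
The new gcd after any change is gcd(3, new_value).
This can be at most 3.
Since 3 = old gcd 3, the gcd can only stay the same or decrease.

Answer: no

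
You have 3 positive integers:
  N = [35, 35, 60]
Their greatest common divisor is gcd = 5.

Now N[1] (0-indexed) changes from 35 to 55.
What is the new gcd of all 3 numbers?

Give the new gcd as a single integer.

Answer: 5

Derivation:
Numbers: [35, 35, 60], gcd = 5
Change: index 1, 35 -> 55
gcd of the OTHER numbers (without index 1): gcd([35, 60]) = 5
New gcd = gcd(g_others, new_val) = gcd(5, 55) = 5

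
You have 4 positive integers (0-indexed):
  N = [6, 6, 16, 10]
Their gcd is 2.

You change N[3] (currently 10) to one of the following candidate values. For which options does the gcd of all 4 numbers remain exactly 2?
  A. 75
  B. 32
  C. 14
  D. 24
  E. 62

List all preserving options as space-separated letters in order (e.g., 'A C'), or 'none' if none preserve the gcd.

Answer: B C D E

Derivation:
Old gcd = 2; gcd of others (without N[3]) = 2
New gcd for candidate v: gcd(2, v). Preserves old gcd iff gcd(2, v) = 2.
  Option A: v=75, gcd(2,75)=1 -> changes
  Option B: v=32, gcd(2,32)=2 -> preserves
  Option C: v=14, gcd(2,14)=2 -> preserves
  Option D: v=24, gcd(2,24)=2 -> preserves
  Option E: v=62, gcd(2,62)=2 -> preserves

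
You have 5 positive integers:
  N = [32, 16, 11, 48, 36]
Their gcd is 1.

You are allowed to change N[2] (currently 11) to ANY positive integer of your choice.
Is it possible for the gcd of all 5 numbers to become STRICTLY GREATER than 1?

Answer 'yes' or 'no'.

Current gcd = 1
gcd of all OTHER numbers (without N[2]=11): gcd([32, 16, 48, 36]) = 4
The new gcd after any change is gcd(4, new_value).
This can be at most 4.
Since 4 > old gcd 1, the gcd CAN increase (e.g., set N[2] = 4).

Answer: yes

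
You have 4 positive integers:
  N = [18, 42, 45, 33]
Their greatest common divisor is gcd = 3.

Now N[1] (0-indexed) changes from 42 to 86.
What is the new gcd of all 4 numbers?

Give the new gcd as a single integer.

Numbers: [18, 42, 45, 33], gcd = 3
Change: index 1, 42 -> 86
gcd of the OTHER numbers (without index 1): gcd([18, 45, 33]) = 3
New gcd = gcd(g_others, new_val) = gcd(3, 86) = 1

Answer: 1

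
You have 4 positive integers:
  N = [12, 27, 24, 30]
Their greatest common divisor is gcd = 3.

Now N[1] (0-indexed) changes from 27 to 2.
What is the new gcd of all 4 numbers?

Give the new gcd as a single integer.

Numbers: [12, 27, 24, 30], gcd = 3
Change: index 1, 27 -> 2
gcd of the OTHER numbers (without index 1): gcd([12, 24, 30]) = 6
New gcd = gcd(g_others, new_val) = gcd(6, 2) = 2

Answer: 2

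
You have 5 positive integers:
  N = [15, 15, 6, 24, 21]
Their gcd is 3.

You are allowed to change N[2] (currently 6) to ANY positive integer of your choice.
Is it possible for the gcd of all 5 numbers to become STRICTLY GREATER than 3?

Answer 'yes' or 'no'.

Current gcd = 3
gcd of all OTHER numbers (without N[2]=6): gcd([15, 15, 24, 21]) = 3
The new gcd after any change is gcd(3, new_value).
This can be at most 3.
Since 3 = old gcd 3, the gcd can only stay the same or decrease.

Answer: no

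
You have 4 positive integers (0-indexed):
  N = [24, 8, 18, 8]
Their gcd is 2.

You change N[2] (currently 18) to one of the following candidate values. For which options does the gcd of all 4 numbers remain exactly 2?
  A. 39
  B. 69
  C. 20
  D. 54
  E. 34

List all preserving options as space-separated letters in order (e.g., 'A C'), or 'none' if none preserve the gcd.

Answer: D E

Derivation:
Old gcd = 2; gcd of others (without N[2]) = 8
New gcd for candidate v: gcd(8, v). Preserves old gcd iff gcd(8, v) = 2.
  Option A: v=39, gcd(8,39)=1 -> changes
  Option B: v=69, gcd(8,69)=1 -> changes
  Option C: v=20, gcd(8,20)=4 -> changes
  Option D: v=54, gcd(8,54)=2 -> preserves
  Option E: v=34, gcd(8,34)=2 -> preserves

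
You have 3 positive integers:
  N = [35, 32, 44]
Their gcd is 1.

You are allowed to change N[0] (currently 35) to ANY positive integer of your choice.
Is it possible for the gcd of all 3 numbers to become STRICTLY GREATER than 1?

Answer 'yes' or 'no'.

Current gcd = 1
gcd of all OTHER numbers (without N[0]=35): gcd([32, 44]) = 4
The new gcd after any change is gcd(4, new_value).
This can be at most 4.
Since 4 > old gcd 1, the gcd CAN increase (e.g., set N[0] = 4).

Answer: yes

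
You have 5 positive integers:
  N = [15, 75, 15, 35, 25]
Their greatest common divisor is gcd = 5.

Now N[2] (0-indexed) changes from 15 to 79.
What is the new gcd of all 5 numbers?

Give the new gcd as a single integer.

Numbers: [15, 75, 15, 35, 25], gcd = 5
Change: index 2, 15 -> 79
gcd of the OTHER numbers (without index 2): gcd([15, 75, 35, 25]) = 5
New gcd = gcd(g_others, new_val) = gcd(5, 79) = 1

Answer: 1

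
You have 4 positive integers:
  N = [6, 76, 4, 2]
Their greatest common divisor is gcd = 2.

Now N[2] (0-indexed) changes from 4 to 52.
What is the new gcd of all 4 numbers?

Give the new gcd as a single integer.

Numbers: [6, 76, 4, 2], gcd = 2
Change: index 2, 4 -> 52
gcd of the OTHER numbers (without index 2): gcd([6, 76, 2]) = 2
New gcd = gcd(g_others, new_val) = gcd(2, 52) = 2

Answer: 2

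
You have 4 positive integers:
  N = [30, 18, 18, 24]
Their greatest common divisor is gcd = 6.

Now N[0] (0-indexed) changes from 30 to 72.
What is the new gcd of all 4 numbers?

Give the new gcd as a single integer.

Answer: 6

Derivation:
Numbers: [30, 18, 18, 24], gcd = 6
Change: index 0, 30 -> 72
gcd of the OTHER numbers (without index 0): gcd([18, 18, 24]) = 6
New gcd = gcd(g_others, new_val) = gcd(6, 72) = 6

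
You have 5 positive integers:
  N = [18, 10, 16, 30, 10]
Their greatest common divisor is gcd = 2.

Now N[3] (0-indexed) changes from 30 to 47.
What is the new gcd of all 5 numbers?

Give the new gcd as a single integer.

Answer: 1

Derivation:
Numbers: [18, 10, 16, 30, 10], gcd = 2
Change: index 3, 30 -> 47
gcd of the OTHER numbers (without index 3): gcd([18, 10, 16, 10]) = 2
New gcd = gcd(g_others, new_val) = gcd(2, 47) = 1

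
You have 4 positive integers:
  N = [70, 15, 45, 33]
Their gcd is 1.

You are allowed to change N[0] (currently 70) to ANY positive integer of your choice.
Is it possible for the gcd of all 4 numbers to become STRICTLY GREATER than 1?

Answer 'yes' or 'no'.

Answer: yes

Derivation:
Current gcd = 1
gcd of all OTHER numbers (without N[0]=70): gcd([15, 45, 33]) = 3
The new gcd after any change is gcd(3, new_value).
This can be at most 3.
Since 3 > old gcd 1, the gcd CAN increase (e.g., set N[0] = 3).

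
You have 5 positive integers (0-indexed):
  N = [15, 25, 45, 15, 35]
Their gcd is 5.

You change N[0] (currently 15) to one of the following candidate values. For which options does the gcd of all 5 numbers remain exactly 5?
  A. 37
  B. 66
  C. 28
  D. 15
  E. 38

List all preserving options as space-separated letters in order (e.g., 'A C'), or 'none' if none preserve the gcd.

Answer: D

Derivation:
Old gcd = 5; gcd of others (without N[0]) = 5
New gcd for candidate v: gcd(5, v). Preserves old gcd iff gcd(5, v) = 5.
  Option A: v=37, gcd(5,37)=1 -> changes
  Option B: v=66, gcd(5,66)=1 -> changes
  Option C: v=28, gcd(5,28)=1 -> changes
  Option D: v=15, gcd(5,15)=5 -> preserves
  Option E: v=38, gcd(5,38)=1 -> changes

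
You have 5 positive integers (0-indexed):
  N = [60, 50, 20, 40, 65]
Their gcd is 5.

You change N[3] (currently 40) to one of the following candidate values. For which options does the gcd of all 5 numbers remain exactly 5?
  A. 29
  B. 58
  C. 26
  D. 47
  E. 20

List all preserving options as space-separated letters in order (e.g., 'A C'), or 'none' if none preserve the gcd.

Answer: E

Derivation:
Old gcd = 5; gcd of others (without N[3]) = 5
New gcd for candidate v: gcd(5, v). Preserves old gcd iff gcd(5, v) = 5.
  Option A: v=29, gcd(5,29)=1 -> changes
  Option B: v=58, gcd(5,58)=1 -> changes
  Option C: v=26, gcd(5,26)=1 -> changes
  Option D: v=47, gcd(5,47)=1 -> changes
  Option E: v=20, gcd(5,20)=5 -> preserves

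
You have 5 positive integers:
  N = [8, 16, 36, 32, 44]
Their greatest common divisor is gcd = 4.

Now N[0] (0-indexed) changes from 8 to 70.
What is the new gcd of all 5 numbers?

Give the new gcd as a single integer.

Answer: 2

Derivation:
Numbers: [8, 16, 36, 32, 44], gcd = 4
Change: index 0, 8 -> 70
gcd of the OTHER numbers (without index 0): gcd([16, 36, 32, 44]) = 4
New gcd = gcd(g_others, new_val) = gcd(4, 70) = 2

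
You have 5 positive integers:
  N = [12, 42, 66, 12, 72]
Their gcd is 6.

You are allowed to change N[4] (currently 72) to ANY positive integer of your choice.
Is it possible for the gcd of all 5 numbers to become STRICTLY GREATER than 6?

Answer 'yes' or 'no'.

Current gcd = 6
gcd of all OTHER numbers (without N[4]=72): gcd([12, 42, 66, 12]) = 6
The new gcd after any change is gcd(6, new_value).
This can be at most 6.
Since 6 = old gcd 6, the gcd can only stay the same or decrease.

Answer: no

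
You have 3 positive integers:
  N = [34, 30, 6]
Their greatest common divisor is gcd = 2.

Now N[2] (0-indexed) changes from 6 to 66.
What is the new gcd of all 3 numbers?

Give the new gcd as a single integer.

Answer: 2

Derivation:
Numbers: [34, 30, 6], gcd = 2
Change: index 2, 6 -> 66
gcd of the OTHER numbers (without index 2): gcd([34, 30]) = 2
New gcd = gcd(g_others, new_val) = gcd(2, 66) = 2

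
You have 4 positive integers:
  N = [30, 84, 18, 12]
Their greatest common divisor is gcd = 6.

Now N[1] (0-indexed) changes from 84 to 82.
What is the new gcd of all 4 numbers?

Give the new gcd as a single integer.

Answer: 2

Derivation:
Numbers: [30, 84, 18, 12], gcd = 6
Change: index 1, 84 -> 82
gcd of the OTHER numbers (without index 1): gcd([30, 18, 12]) = 6
New gcd = gcd(g_others, new_val) = gcd(6, 82) = 2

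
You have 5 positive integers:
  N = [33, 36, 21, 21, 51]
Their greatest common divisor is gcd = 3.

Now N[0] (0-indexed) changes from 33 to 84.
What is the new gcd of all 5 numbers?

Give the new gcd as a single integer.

Numbers: [33, 36, 21, 21, 51], gcd = 3
Change: index 0, 33 -> 84
gcd of the OTHER numbers (without index 0): gcd([36, 21, 21, 51]) = 3
New gcd = gcd(g_others, new_val) = gcd(3, 84) = 3

Answer: 3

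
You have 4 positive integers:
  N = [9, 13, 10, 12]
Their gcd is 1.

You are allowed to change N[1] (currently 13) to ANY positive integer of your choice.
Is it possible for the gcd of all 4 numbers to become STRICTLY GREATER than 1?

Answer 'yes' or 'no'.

Current gcd = 1
gcd of all OTHER numbers (without N[1]=13): gcd([9, 10, 12]) = 1
The new gcd after any change is gcd(1, new_value).
This can be at most 1.
Since 1 = old gcd 1, the gcd can only stay the same or decrease.

Answer: no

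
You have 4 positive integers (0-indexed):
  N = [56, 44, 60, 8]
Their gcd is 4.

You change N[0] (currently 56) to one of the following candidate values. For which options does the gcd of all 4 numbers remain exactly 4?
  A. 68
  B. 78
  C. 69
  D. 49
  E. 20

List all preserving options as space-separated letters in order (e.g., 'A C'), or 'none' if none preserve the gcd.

Old gcd = 4; gcd of others (without N[0]) = 4
New gcd for candidate v: gcd(4, v). Preserves old gcd iff gcd(4, v) = 4.
  Option A: v=68, gcd(4,68)=4 -> preserves
  Option B: v=78, gcd(4,78)=2 -> changes
  Option C: v=69, gcd(4,69)=1 -> changes
  Option D: v=49, gcd(4,49)=1 -> changes
  Option E: v=20, gcd(4,20)=4 -> preserves

Answer: A E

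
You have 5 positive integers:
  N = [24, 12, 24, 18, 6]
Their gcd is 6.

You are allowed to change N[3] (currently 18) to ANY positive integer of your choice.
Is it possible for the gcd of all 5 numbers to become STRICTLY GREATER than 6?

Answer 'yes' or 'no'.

Answer: no

Derivation:
Current gcd = 6
gcd of all OTHER numbers (without N[3]=18): gcd([24, 12, 24, 6]) = 6
The new gcd after any change is gcd(6, new_value).
This can be at most 6.
Since 6 = old gcd 6, the gcd can only stay the same or decrease.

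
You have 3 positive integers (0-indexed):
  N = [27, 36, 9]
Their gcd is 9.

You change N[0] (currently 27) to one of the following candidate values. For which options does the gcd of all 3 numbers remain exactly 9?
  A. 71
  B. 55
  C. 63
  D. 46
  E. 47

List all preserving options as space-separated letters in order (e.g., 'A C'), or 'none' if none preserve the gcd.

Old gcd = 9; gcd of others (without N[0]) = 9
New gcd for candidate v: gcd(9, v). Preserves old gcd iff gcd(9, v) = 9.
  Option A: v=71, gcd(9,71)=1 -> changes
  Option B: v=55, gcd(9,55)=1 -> changes
  Option C: v=63, gcd(9,63)=9 -> preserves
  Option D: v=46, gcd(9,46)=1 -> changes
  Option E: v=47, gcd(9,47)=1 -> changes

Answer: C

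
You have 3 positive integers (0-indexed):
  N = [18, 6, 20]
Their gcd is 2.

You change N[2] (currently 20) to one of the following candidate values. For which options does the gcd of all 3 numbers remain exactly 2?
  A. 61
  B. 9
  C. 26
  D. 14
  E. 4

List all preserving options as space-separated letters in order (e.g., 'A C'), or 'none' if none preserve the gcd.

Answer: C D E

Derivation:
Old gcd = 2; gcd of others (without N[2]) = 6
New gcd for candidate v: gcd(6, v). Preserves old gcd iff gcd(6, v) = 2.
  Option A: v=61, gcd(6,61)=1 -> changes
  Option B: v=9, gcd(6,9)=3 -> changes
  Option C: v=26, gcd(6,26)=2 -> preserves
  Option D: v=14, gcd(6,14)=2 -> preserves
  Option E: v=4, gcd(6,4)=2 -> preserves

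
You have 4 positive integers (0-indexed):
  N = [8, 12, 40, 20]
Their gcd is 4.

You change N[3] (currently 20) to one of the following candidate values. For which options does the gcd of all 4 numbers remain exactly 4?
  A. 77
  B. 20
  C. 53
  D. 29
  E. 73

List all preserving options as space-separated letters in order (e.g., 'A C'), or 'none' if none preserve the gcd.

Old gcd = 4; gcd of others (without N[3]) = 4
New gcd for candidate v: gcd(4, v). Preserves old gcd iff gcd(4, v) = 4.
  Option A: v=77, gcd(4,77)=1 -> changes
  Option B: v=20, gcd(4,20)=4 -> preserves
  Option C: v=53, gcd(4,53)=1 -> changes
  Option D: v=29, gcd(4,29)=1 -> changes
  Option E: v=73, gcd(4,73)=1 -> changes

Answer: B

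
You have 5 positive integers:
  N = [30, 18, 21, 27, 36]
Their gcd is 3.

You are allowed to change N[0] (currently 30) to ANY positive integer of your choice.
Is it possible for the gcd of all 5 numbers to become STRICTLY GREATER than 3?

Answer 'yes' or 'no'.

Answer: no

Derivation:
Current gcd = 3
gcd of all OTHER numbers (without N[0]=30): gcd([18, 21, 27, 36]) = 3
The new gcd after any change is gcd(3, new_value).
This can be at most 3.
Since 3 = old gcd 3, the gcd can only stay the same or decrease.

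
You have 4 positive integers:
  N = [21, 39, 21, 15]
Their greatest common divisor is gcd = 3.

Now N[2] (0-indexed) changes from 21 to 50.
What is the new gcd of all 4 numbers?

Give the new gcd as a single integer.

Numbers: [21, 39, 21, 15], gcd = 3
Change: index 2, 21 -> 50
gcd of the OTHER numbers (without index 2): gcd([21, 39, 15]) = 3
New gcd = gcd(g_others, new_val) = gcd(3, 50) = 1

Answer: 1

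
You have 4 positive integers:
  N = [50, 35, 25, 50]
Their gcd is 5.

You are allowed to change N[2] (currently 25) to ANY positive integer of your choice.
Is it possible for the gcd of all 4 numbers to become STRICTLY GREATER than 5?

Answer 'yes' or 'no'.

Answer: no

Derivation:
Current gcd = 5
gcd of all OTHER numbers (without N[2]=25): gcd([50, 35, 50]) = 5
The new gcd after any change is gcd(5, new_value).
This can be at most 5.
Since 5 = old gcd 5, the gcd can only stay the same or decrease.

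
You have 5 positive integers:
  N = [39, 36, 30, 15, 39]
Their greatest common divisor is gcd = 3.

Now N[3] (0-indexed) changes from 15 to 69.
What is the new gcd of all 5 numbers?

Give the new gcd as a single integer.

Numbers: [39, 36, 30, 15, 39], gcd = 3
Change: index 3, 15 -> 69
gcd of the OTHER numbers (without index 3): gcd([39, 36, 30, 39]) = 3
New gcd = gcd(g_others, new_val) = gcd(3, 69) = 3

Answer: 3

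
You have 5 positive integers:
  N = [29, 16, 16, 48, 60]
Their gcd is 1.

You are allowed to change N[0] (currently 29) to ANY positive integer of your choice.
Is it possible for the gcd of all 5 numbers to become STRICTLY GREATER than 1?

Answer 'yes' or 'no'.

Current gcd = 1
gcd of all OTHER numbers (without N[0]=29): gcd([16, 16, 48, 60]) = 4
The new gcd after any change is gcd(4, new_value).
This can be at most 4.
Since 4 > old gcd 1, the gcd CAN increase (e.g., set N[0] = 4).

Answer: yes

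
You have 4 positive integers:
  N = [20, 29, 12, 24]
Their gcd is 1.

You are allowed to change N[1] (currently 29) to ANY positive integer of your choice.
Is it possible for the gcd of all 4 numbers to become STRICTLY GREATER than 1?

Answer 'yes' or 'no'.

Current gcd = 1
gcd of all OTHER numbers (without N[1]=29): gcd([20, 12, 24]) = 4
The new gcd after any change is gcd(4, new_value).
This can be at most 4.
Since 4 > old gcd 1, the gcd CAN increase (e.g., set N[1] = 4).

Answer: yes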